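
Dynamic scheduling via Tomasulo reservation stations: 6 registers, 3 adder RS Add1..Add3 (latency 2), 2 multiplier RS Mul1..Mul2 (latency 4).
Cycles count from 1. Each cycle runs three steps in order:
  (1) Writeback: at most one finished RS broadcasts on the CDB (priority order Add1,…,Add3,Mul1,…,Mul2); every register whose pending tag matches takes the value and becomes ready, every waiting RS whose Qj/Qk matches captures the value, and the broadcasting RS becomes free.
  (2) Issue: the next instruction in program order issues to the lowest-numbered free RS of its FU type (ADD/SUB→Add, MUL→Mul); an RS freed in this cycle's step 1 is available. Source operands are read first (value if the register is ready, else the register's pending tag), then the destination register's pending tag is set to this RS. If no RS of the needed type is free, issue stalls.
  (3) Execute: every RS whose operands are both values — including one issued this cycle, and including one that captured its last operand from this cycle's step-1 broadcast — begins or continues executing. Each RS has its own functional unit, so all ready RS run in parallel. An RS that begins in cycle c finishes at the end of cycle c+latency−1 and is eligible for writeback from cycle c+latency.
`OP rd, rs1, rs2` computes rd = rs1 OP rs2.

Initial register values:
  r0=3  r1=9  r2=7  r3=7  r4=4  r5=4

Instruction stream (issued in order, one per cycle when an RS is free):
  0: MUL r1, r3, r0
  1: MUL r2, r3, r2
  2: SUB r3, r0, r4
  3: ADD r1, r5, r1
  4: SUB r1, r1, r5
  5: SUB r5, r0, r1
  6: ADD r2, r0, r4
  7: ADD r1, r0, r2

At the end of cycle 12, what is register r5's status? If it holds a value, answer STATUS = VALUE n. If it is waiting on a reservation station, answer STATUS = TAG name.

STATUS = VALUE -18

c1: issue MUL r1<-Mul1 | r0:3,r1:Mul1,r2:7,r3:7,r4:4,r5:4
c2: issue MUL r2<-Mul2 | r0:3,r1:Mul1,r2:Mul2,r3:7,r4:4,r5:4
c3: issue SUB r3<-Add1 | r0:3,r1:Mul1,r2:Mul2,r3:Add1,r4:4,r5:4
c4: issue ADD r1<-Add2 | r0:3,r1:Add2,r2:Mul2,r3:Add1,r4:4,r5:4
c5: CDB Add1=-1; issue SUB r1<-Add1 | r0:3,r1:Add1,r2:Mul2,r3:-1,r4:4,r5:4
c6: CDB Mul1=21; issue SUB r5<-Add3 | r0:3,r1:Add1,r2:Mul2,r3:-1,r4:4,r5:Add3
c7: CDB Mul2=49; stall | r0:3,r1:Add1,r2:49,r3:-1,r4:4,r5:Add3
c8: CDB Add2=25; issue ADD r2<-Add2 | r0:3,r1:Add1,r2:Add2,r3:-1,r4:4,r5:Add3
c9: stall | r0:3,r1:Add1,r2:Add2,r3:-1,r4:4,r5:Add3
c10: CDB Add1=21; issue ADD r1<-Add1 | r0:3,r1:Add1,r2:Add2,r3:-1,r4:4,r5:Add3
c11: CDB Add2=7 | r0:3,r1:Add1,r2:7,r3:-1,r4:4,r5:Add3
c12: CDB Add3=-18 | r0:3,r1:Add1,r2:7,r3:-1,r4:4,r5:-18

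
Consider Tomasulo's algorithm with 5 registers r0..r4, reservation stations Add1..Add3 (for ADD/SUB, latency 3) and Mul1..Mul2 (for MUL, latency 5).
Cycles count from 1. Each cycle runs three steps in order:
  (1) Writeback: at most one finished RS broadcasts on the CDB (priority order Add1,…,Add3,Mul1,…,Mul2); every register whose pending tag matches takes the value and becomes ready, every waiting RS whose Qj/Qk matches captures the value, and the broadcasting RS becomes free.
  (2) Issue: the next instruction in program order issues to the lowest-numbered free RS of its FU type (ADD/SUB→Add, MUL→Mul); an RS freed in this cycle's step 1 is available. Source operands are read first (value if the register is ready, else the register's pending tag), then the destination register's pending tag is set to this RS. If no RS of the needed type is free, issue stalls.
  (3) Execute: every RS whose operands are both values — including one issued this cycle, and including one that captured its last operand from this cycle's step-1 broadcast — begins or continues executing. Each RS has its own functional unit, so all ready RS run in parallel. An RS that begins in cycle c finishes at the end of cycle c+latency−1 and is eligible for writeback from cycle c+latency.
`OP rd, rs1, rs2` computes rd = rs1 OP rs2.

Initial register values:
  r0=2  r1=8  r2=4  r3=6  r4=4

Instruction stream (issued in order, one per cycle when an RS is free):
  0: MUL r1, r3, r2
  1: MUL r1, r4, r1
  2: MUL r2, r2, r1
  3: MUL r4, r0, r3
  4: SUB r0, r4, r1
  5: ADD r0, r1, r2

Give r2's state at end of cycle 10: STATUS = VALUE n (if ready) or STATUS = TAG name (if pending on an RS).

c1: issue MUL r1<-Mul1 | r0:2,r1:Mul1,r2:4,r3:6,r4:4
c2: issue MUL r1<-Mul2 | r0:2,r1:Mul2,r2:4,r3:6,r4:4
c3: stall | r0:2,r1:Mul2,r2:4,r3:6,r4:4
c4: stall | r0:2,r1:Mul2,r2:4,r3:6,r4:4
c5: stall | r0:2,r1:Mul2,r2:4,r3:6,r4:4
c6: CDB Mul1=24; issue MUL r2<-Mul1 | r0:2,r1:Mul2,r2:Mul1,r3:6,r4:4
c7: stall | r0:2,r1:Mul2,r2:Mul1,r3:6,r4:4
c8: stall | r0:2,r1:Mul2,r2:Mul1,r3:6,r4:4
c9: stall | r0:2,r1:Mul2,r2:Mul1,r3:6,r4:4
c10: stall | r0:2,r1:Mul2,r2:Mul1,r3:6,r4:4

STATUS = TAG Mul1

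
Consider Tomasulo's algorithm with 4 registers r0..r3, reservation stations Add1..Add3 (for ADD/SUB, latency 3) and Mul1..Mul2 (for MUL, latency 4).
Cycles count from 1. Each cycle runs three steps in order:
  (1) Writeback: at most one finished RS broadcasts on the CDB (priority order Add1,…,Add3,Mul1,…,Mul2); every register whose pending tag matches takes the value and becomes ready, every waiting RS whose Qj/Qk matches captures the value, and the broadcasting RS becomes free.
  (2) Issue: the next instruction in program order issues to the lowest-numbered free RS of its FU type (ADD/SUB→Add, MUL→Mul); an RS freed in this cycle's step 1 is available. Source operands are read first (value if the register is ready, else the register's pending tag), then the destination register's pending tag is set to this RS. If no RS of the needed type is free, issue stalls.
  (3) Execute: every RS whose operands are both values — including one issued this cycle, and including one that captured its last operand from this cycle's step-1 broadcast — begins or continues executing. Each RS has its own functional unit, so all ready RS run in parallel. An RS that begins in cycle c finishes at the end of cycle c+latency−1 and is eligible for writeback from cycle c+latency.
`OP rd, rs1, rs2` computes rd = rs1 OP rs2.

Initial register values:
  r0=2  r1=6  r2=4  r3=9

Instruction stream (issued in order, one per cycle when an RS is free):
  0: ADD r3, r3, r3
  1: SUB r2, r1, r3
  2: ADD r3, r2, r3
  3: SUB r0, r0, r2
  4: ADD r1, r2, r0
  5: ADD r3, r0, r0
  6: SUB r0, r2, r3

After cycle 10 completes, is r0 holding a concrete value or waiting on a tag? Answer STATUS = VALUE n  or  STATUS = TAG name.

STATUS = VALUE 14

cycle 1: issue ADD r3<-Add1 // r0:2,r1:6,r2:4,r3:Add1
cycle 2: issue SUB r2<-Add2 // r0:2,r1:6,r2:Add2,r3:Add1
cycle 3: issue ADD r3<-Add3 // r0:2,r1:6,r2:Add2,r3:Add3
cycle 4: CDB Add1=18; issue SUB r0<-Add1 // r0:Add1,r1:6,r2:Add2,r3:Add3
cycle 5: stall // r0:Add1,r1:6,r2:Add2,r3:Add3
cycle 6: stall // r0:Add1,r1:6,r2:Add2,r3:Add3
cycle 7: CDB Add2=-12; issue ADD r1<-Add2 // r0:Add1,r1:Add2,r2:-12,r3:Add3
cycle 8: stall // r0:Add1,r1:Add2,r2:-12,r3:Add3
cycle 9: stall // r0:Add1,r1:Add2,r2:-12,r3:Add3
cycle 10: CDB Add1=14; issue ADD r3<-Add1 // r0:14,r1:Add2,r2:-12,r3:Add1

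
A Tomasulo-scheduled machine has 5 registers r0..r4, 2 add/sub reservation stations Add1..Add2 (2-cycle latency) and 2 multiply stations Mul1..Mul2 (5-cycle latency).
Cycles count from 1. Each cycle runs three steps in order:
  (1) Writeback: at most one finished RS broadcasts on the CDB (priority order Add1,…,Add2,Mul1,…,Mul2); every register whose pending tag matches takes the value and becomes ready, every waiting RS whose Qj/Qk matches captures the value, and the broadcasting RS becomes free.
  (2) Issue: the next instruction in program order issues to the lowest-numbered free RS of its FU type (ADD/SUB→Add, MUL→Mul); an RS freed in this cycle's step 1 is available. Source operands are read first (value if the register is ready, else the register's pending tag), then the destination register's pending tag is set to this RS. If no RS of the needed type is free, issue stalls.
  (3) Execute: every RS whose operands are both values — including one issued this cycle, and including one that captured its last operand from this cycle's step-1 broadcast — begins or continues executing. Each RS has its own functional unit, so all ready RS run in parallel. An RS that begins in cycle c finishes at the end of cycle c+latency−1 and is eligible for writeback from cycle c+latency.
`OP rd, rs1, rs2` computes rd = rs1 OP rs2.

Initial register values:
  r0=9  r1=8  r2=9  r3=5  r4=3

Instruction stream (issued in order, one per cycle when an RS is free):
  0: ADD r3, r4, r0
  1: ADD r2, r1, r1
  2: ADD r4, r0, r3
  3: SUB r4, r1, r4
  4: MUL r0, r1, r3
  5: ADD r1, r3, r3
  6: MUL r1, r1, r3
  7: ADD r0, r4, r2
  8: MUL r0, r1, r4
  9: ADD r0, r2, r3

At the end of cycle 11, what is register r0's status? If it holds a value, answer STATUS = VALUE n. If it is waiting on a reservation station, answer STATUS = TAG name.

  c1: issue ADD r3<-Add1  regs: r0:9,r1:8,r2:9,r3:Add1,r4:3
  c2: issue ADD r2<-Add2  regs: r0:9,r1:8,r2:Add2,r3:Add1,r4:3
  c3: CDB Add1=12; issue ADD r4<-Add1  regs: r0:9,r1:8,r2:Add2,r3:12,r4:Add1
  c4: CDB Add2=16; issue SUB r4<-Add2  regs: r0:9,r1:8,r2:16,r3:12,r4:Add2
  c5: CDB Add1=21; issue MUL r0<-Mul1  regs: r0:Mul1,r1:8,r2:16,r3:12,r4:Add2
  c6: issue ADD r1<-Add1  regs: r0:Mul1,r1:Add1,r2:16,r3:12,r4:Add2
  c7: CDB Add2=-13; issue MUL r1<-Mul2  regs: r0:Mul1,r1:Mul2,r2:16,r3:12,r4:-13
  c8: CDB Add1=24; issue ADD r0<-Add1  regs: r0:Add1,r1:Mul2,r2:16,r3:12,r4:-13
  c9: stall  regs: r0:Add1,r1:Mul2,r2:16,r3:12,r4:-13
  c10: CDB Add1=3; stall  regs: r0:3,r1:Mul2,r2:16,r3:12,r4:-13
  c11: CDB Mul1=96; issue MUL r0<-Mul1  regs: r0:Mul1,r1:Mul2,r2:16,r3:12,r4:-13

STATUS = TAG Mul1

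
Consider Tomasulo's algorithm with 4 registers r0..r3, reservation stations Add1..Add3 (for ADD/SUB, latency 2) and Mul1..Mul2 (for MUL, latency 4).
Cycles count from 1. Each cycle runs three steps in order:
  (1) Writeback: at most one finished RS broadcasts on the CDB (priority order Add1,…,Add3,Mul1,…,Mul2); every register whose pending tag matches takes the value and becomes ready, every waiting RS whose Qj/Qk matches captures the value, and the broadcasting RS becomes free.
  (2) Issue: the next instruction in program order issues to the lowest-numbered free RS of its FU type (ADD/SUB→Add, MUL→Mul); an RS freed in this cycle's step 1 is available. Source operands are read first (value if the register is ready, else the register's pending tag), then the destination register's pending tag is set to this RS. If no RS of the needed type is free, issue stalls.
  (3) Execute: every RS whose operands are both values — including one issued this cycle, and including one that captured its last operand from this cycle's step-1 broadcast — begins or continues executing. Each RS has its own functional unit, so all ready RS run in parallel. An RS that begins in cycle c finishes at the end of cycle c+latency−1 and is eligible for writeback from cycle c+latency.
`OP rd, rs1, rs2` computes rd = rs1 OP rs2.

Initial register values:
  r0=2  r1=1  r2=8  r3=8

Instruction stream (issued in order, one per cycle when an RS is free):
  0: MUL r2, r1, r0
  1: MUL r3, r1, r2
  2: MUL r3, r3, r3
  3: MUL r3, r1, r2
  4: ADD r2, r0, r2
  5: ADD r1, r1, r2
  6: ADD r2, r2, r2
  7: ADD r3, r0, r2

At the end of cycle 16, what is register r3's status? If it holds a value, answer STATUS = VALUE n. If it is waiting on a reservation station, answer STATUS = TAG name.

STATUS = VALUE 10

cycle 1: issue MUL r2<-Mul1 // r0:2,r1:1,r2:Mul1,r3:8
cycle 2: issue MUL r3<-Mul2 // r0:2,r1:1,r2:Mul1,r3:Mul2
cycle 3: stall // r0:2,r1:1,r2:Mul1,r3:Mul2
cycle 4: stall // r0:2,r1:1,r2:Mul1,r3:Mul2
cycle 5: CDB Mul1=2; issue MUL r3<-Mul1 // r0:2,r1:1,r2:2,r3:Mul1
cycle 6: stall // r0:2,r1:1,r2:2,r3:Mul1
cycle 7: stall // r0:2,r1:1,r2:2,r3:Mul1
cycle 8: stall // r0:2,r1:1,r2:2,r3:Mul1
cycle 9: CDB Mul2=2; issue MUL r3<-Mul2 // r0:2,r1:1,r2:2,r3:Mul2
cycle 10: issue ADD r2<-Add1 // r0:2,r1:1,r2:Add1,r3:Mul2
cycle 11: issue ADD r1<-Add2 // r0:2,r1:Add2,r2:Add1,r3:Mul2
cycle 12: CDB Add1=4; issue ADD r2<-Add1 // r0:2,r1:Add2,r2:Add1,r3:Mul2
cycle 13: CDB Mul1=4; issue ADD r3<-Add3 // r0:2,r1:Add2,r2:Add1,r3:Add3
cycle 14: CDB Add1=8 // r0:2,r1:Add2,r2:8,r3:Add3
cycle 15: CDB Add2=5 // r0:2,r1:5,r2:8,r3:Add3
cycle 16: CDB Add3=10 // r0:2,r1:5,r2:8,r3:10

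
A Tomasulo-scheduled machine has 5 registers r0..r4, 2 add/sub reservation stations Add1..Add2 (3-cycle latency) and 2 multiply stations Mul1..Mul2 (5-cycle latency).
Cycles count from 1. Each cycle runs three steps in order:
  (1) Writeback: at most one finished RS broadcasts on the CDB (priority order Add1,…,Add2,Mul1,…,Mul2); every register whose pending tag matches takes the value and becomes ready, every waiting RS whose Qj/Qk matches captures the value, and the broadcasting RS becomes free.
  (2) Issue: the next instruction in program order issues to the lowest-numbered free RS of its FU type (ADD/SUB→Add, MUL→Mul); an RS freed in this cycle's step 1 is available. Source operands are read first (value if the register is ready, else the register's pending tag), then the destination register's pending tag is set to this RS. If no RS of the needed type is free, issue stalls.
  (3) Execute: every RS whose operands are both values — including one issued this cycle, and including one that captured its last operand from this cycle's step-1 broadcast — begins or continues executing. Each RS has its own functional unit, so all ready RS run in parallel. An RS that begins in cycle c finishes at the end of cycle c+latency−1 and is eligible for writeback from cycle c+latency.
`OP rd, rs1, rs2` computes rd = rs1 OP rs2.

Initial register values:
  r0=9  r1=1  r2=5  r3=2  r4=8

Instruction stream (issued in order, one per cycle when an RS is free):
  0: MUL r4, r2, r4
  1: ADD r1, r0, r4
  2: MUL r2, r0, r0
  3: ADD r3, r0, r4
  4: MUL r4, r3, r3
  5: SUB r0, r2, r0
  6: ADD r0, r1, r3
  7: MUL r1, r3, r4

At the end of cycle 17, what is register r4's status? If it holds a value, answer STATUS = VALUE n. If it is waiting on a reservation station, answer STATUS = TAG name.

STATUS = VALUE 2401

  c1: issue MUL r4<-Mul1  regs: r0:9,r1:1,r2:5,r3:2,r4:Mul1
  c2: issue ADD r1<-Add1  regs: r0:9,r1:Add1,r2:5,r3:2,r4:Mul1
  c3: issue MUL r2<-Mul2  regs: r0:9,r1:Add1,r2:Mul2,r3:2,r4:Mul1
  c4: issue ADD r3<-Add2  regs: r0:9,r1:Add1,r2:Mul2,r3:Add2,r4:Mul1
  c5: stall  regs: r0:9,r1:Add1,r2:Mul2,r3:Add2,r4:Mul1
  c6: CDB Mul1=40; issue MUL r4<-Mul1  regs: r0:9,r1:Add1,r2:Mul2,r3:Add2,r4:Mul1
  c7: stall  regs: r0:9,r1:Add1,r2:Mul2,r3:Add2,r4:Mul1
  c8: CDB Mul2=81; stall  regs: r0:9,r1:Add1,r2:81,r3:Add2,r4:Mul1
  c9: CDB Add1=49; issue SUB r0<-Add1  regs: r0:Add1,r1:49,r2:81,r3:Add2,r4:Mul1
  c10: CDB Add2=49; issue ADD r0<-Add2  regs: r0:Add2,r1:49,r2:81,r3:49,r4:Mul1
  c11: issue MUL r1<-Mul2  regs: r0:Add2,r1:Mul2,r2:81,r3:49,r4:Mul1
  c12: CDB Add1=72  regs: r0:Add2,r1:Mul2,r2:81,r3:49,r4:Mul1
  c13: CDB Add2=98  regs: r0:98,r1:Mul2,r2:81,r3:49,r4:Mul1
  c14: -  regs: r0:98,r1:Mul2,r2:81,r3:49,r4:Mul1
  c15: CDB Mul1=2401  regs: r0:98,r1:Mul2,r2:81,r3:49,r4:2401
  c16: -  regs: r0:98,r1:Mul2,r2:81,r3:49,r4:2401
  c17: -  regs: r0:98,r1:Mul2,r2:81,r3:49,r4:2401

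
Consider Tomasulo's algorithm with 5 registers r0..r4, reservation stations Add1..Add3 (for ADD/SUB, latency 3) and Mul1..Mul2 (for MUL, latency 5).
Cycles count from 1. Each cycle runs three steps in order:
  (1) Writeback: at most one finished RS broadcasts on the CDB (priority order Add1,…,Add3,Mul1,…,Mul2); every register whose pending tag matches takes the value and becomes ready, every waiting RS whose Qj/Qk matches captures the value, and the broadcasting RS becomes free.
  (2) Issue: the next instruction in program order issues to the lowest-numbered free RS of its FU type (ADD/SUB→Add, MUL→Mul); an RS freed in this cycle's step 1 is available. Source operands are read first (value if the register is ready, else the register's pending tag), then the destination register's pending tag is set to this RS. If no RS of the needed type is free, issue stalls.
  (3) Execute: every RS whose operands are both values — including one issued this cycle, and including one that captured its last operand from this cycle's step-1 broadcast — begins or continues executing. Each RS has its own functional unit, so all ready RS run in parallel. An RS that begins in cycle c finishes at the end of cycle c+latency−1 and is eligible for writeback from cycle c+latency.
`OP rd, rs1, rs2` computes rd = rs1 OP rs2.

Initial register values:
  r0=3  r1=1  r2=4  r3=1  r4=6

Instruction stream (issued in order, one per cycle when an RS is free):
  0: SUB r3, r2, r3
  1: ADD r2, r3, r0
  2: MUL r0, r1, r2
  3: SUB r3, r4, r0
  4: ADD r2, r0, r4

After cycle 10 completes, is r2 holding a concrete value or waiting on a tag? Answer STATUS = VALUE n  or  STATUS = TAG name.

STATUS = TAG Add3

c1: issue SUB r3<-Add1 | r0:3,r1:1,r2:4,r3:Add1,r4:6
c2: issue ADD r2<-Add2 | r0:3,r1:1,r2:Add2,r3:Add1,r4:6
c3: issue MUL r0<-Mul1 | r0:Mul1,r1:1,r2:Add2,r3:Add1,r4:6
c4: CDB Add1=3; issue SUB r3<-Add1 | r0:Mul1,r1:1,r2:Add2,r3:Add1,r4:6
c5: issue ADD r2<-Add3 | r0:Mul1,r1:1,r2:Add3,r3:Add1,r4:6
c6: - | r0:Mul1,r1:1,r2:Add3,r3:Add1,r4:6
c7: CDB Add2=6 | r0:Mul1,r1:1,r2:Add3,r3:Add1,r4:6
c8: - | r0:Mul1,r1:1,r2:Add3,r3:Add1,r4:6
c9: - | r0:Mul1,r1:1,r2:Add3,r3:Add1,r4:6
c10: - | r0:Mul1,r1:1,r2:Add3,r3:Add1,r4:6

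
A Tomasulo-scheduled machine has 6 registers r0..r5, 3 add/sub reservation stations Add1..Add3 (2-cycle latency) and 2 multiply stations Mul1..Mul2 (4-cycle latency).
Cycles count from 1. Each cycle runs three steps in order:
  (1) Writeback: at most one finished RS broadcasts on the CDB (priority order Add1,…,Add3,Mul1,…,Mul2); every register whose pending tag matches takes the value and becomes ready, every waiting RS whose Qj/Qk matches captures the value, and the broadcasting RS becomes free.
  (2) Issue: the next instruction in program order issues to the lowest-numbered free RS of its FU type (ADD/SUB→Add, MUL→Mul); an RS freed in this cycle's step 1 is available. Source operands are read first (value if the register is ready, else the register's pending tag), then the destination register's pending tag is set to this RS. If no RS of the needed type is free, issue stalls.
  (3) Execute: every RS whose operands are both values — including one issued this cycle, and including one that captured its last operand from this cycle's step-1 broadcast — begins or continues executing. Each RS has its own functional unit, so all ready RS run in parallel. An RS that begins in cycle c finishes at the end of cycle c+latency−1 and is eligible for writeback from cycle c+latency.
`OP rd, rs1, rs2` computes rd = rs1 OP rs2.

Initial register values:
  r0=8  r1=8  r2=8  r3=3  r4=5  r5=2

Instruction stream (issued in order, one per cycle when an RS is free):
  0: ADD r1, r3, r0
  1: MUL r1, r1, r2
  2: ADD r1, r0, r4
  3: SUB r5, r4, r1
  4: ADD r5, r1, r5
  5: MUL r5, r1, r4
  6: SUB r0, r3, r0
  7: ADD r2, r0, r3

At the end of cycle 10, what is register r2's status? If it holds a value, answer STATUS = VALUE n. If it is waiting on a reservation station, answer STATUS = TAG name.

  c1: issue ADD r1<-Add1  regs: r0:8,r1:Add1,r2:8,r3:3,r4:5,r5:2
  c2: issue MUL r1<-Mul1  regs: r0:8,r1:Mul1,r2:8,r3:3,r4:5,r5:2
  c3: CDB Add1=11; issue ADD r1<-Add1  regs: r0:8,r1:Add1,r2:8,r3:3,r4:5,r5:2
  c4: issue SUB r5<-Add2  regs: r0:8,r1:Add1,r2:8,r3:3,r4:5,r5:Add2
  c5: CDB Add1=13; issue ADD r5<-Add1  regs: r0:8,r1:13,r2:8,r3:3,r4:5,r5:Add1
  c6: issue MUL r5<-Mul2  regs: r0:8,r1:13,r2:8,r3:3,r4:5,r5:Mul2
  c7: CDB Add2=-8; issue SUB r0<-Add2  regs: r0:Add2,r1:13,r2:8,r3:3,r4:5,r5:Mul2
  c8: CDB Mul1=88; issue ADD r2<-Add3  regs: r0:Add2,r1:13,r2:Add3,r3:3,r4:5,r5:Mul2
  c9: CDB Add1=5  regs: r0:Add2,r1:13,r2:Add3,r3:3,r4:5,r5:Mul2
  c10: CDB Add2=-5  regs: r0:-5,r1:13,r2:Add3,r3:3,r4:5,r5:Mul2

STATUS = TAG Add3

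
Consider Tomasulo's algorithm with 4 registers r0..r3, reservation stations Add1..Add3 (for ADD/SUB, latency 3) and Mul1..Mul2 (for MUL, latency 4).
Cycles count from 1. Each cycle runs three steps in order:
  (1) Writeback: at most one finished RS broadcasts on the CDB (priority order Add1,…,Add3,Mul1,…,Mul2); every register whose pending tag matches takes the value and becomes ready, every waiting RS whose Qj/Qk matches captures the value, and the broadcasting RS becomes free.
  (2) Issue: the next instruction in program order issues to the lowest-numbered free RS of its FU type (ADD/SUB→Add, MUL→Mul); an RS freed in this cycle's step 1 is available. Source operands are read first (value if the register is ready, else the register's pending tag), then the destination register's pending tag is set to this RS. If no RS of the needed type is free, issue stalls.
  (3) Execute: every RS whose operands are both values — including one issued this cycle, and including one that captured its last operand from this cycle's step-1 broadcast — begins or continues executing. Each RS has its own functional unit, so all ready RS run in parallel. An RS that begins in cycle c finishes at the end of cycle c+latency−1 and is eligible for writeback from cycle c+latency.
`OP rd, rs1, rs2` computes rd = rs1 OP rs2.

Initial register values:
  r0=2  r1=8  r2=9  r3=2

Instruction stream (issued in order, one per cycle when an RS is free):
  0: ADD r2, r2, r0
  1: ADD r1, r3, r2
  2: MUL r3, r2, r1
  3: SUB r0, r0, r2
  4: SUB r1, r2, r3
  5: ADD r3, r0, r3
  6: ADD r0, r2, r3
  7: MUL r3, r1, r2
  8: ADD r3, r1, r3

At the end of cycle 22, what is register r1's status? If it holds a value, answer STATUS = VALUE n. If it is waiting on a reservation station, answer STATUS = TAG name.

STATUS = VALUE -132

c1: issue ADD r2<-Add1 | r0:2,r1:8,r2:Add1,r3:2
c2: issue ADD r1<-Add2 | r0:2,r1:Add2,r2:Add1,r3:2
c3: issue MUL r3<-Mul1 | r0:2,r1:Add2,r2:Add1,r3:Mul1
c4: CDB Add1=11; issue SUB r0<-Add1 | r0:Add1,r1:Add2,r2:11,r3:Mul1
c5: issue SUB r1<-Add3 | r0:Add1,r1:Add3,r2:11,r3:Mul1
c6: stall | r0:Add1,r1:Add3,r2:11,r3:Mul1
c7: CDB Add1=-9; issue ADD r3<-Add1 | r0:-9,r1:Add3,r2:11,r3:Add1
c8: CDB Add2=13; issue ADD r0<-Add2 | r0:Add2,r1:Add3,r2:11,r3:Add1
c9: issue MUL r3<-Mul2 | r0:Add2,r1:Add3,r2:11,r3:Mul2
c10: stall | r0:Add2,r1:Add3,r2:11,r3:Mul2
c11: stall | r0:Add2,r1:Add3,r2:11,r3:Mul2
c12: CDB Mul1=143; stall | r0:Add2,r1:Add3,r2:11,r3:Mul2
c13: stall | r0:Add2,r1:Add3,r2:11,r3:Mul2
c14: stall | r0:Add2,r1:Add3,r2:11,r3:Mul2
c15: CDB Add1=134; issue ADD r3<-Add1 | r0:Add2,r1:Add3,r2:11,r3:Add1
c16: CDB Add3=-132 | r0:Add2,r1:-132,r2:11,r3:Add1
c17: - | r0:Add2,r1:-132,r2:11,r3:Add1
c18: CDB Add2=145 | r0:145,r1:-132,r2:11,r3:Add1
c19: - | r0:145,r1:-132,r2:11,r3:Add1
c20: CDB Mul2=-1452 | r0:145,r1:-132,r2:11,r3:Add1
c21: - | r0:145,r1:-132,r2:11,r3:Add1
c22: - | r0:145,r1:-132,r2:11,r3:Add1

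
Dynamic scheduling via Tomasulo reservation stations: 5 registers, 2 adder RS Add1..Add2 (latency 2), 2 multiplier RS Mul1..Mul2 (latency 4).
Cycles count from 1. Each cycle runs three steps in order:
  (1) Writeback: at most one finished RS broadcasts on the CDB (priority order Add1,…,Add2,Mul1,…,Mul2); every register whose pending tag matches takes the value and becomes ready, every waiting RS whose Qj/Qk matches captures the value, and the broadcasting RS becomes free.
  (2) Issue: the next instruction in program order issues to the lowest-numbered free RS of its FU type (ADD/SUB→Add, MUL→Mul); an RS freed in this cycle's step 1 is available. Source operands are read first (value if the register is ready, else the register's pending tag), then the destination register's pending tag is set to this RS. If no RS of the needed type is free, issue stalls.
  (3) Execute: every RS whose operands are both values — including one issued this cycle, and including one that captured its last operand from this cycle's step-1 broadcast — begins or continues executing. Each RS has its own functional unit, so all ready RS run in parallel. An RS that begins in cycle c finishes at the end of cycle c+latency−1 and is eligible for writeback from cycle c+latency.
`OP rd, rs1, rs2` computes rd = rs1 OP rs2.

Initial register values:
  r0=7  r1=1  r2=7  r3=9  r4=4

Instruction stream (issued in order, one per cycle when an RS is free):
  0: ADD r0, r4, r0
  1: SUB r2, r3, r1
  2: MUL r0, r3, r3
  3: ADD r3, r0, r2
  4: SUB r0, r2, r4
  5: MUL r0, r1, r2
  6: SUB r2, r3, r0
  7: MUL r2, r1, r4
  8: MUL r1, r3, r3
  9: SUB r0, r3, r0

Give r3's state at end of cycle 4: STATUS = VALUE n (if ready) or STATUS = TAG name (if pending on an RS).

c1: issue ADD r0<-Add1 | r0:Add1,r1:1,r2:7,r3:9,r4:4
c2: issue SUB r2<-Add2 | r0:Add1,r1:1,r2:Add2,r3:9,r4:4
c3: CDB Add1=11; issue MUL r0<-Mul1 | r0:Mul1,r1:1,r2:Add2,r3:9,r4:4
c4: CDB Add2=8; issue ADD r3<-Add1 | r0:Mul1,r1:1,r2:8,r3:Add1,r4:4

STATUS = TAG Add1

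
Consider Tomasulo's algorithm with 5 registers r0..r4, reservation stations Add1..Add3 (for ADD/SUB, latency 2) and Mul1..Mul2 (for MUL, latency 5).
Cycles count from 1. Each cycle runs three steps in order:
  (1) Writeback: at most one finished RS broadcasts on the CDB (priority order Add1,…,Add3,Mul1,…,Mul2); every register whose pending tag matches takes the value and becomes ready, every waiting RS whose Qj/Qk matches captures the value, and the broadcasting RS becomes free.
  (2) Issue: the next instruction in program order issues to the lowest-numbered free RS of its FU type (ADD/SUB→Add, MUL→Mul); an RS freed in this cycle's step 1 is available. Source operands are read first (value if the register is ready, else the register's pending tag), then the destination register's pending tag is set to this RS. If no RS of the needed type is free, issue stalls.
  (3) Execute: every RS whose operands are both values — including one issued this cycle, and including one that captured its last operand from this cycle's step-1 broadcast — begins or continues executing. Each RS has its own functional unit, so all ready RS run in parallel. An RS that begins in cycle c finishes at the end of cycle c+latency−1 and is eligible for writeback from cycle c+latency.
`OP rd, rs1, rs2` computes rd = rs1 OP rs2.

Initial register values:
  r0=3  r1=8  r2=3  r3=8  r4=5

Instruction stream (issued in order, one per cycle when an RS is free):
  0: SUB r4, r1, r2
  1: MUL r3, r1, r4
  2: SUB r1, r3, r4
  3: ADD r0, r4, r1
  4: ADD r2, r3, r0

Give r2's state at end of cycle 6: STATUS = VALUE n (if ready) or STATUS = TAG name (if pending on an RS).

STATUS = TAG Add3

cycle 1: issue SUB r4<-Add1 // r0:3,r1:8,r2:3,r3:8,r4:Add1
cycle 2: issue MUL r3<-Mul1 // r0:3,r1:8,r2:3,r3:Mul1,r4:Add1
cycle 3: CDB Add1=5; issue SUB r1<-Add1 // r0:3,r1:Add1,r2:3,r3:Mul1,r4:5
cycle 4: issue ADD r0<-Add2 // r0:Add2,r1:Add1,r2:3,r3:Mul1,r4:5
cycle 5: issue ADD r2<-Add3 // r0:Add2,r1:Add1,r2:Add3,r3:Mul1,r4:5
cycle 6: - // r0:Add2,r1:Add1,r2:Add3,r3:Mul1,r4:5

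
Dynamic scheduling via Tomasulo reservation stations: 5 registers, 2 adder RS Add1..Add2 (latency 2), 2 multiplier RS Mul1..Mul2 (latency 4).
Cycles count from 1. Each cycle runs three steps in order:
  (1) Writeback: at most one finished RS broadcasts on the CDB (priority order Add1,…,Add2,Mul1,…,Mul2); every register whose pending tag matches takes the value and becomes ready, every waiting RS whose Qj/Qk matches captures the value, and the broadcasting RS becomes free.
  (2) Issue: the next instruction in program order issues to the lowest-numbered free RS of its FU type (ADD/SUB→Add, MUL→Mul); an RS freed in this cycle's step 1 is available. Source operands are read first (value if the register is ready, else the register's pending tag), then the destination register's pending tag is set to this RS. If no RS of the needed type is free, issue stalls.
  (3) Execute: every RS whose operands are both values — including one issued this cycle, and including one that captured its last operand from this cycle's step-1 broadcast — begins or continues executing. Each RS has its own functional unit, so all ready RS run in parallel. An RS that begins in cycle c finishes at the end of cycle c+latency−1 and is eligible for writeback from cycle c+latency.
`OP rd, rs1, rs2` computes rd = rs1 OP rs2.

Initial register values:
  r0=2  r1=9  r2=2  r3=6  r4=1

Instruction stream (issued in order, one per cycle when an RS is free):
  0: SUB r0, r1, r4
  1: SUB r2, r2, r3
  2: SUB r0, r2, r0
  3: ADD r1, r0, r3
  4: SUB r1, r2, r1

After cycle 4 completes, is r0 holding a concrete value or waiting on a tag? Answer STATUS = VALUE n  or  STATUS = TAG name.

STATUS = TAG Add1

  c1: issue SUB r0<-Add1  regs: r0:Add1,r1:9,r2:2,r3:6,r4:1
  c2: issue SUB r2<-Add2  regs: r0:Add1,r1:9,r2:Add2,r3:6,r4:1
  c3: CDB Add1=8; issue SUB r0<-Add1  regs: r0:Add1,r1:9,r2:Add2,r3:6,r4:1
  c4: CDB Add2=-4; issue ADD r1<-Add2  regs: r0:Add1,r1:Add2,r2:-4,r3:6,r4:1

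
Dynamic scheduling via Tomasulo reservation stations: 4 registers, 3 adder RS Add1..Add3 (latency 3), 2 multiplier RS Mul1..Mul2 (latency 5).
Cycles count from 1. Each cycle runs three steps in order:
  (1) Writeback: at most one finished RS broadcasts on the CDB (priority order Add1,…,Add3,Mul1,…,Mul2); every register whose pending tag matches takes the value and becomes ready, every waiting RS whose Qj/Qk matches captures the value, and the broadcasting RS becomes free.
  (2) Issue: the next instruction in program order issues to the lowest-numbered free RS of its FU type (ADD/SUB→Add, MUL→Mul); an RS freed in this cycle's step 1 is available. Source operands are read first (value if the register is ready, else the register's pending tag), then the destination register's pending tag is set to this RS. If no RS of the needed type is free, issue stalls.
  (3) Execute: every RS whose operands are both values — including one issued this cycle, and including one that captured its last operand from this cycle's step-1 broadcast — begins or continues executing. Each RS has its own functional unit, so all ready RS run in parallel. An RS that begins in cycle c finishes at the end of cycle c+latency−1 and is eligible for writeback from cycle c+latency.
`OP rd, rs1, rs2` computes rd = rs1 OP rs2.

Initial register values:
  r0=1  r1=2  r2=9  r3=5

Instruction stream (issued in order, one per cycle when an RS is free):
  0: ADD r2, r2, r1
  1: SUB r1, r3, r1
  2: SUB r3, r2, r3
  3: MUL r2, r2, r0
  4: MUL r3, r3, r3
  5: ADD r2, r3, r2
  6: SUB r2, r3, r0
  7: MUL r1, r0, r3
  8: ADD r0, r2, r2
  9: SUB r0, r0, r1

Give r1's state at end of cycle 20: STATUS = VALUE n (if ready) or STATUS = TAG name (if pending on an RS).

c1: issue ADD r2<-Add1 | r0:1,r1:2,r2:Add1,r3:5
c2: issue SUB r1<-Add2 | r0:1,r1:Add2,r2:Add1,r3:5
c3: issue SUB r3<-Add3 | r0:1,r1:Add2,r2:Add1,r3:Add3
c4: CDB Add1=11; issue MUL r2<-Mul1 | r0:1,r1:Add2,r2:Mul1,r3:Add3
c5: CDB Add2=3; issue MUL r3<-Mul2 | r0:1,r1:3,r2:Mul1,r3:Mul2
c6: issue ADD r2<-Add1 | r0:1,r1:3,r2:Add1,r3:Mul2
c7: CDB Add3=6; issue SUB r2<-Add2 | r0:1,r1:3,r2:Add2,r3:Mul2
c8: stall | r0:1,r1:3,r2:Add2,r3:Mul2
c9: CDB Mul1=11; issue MUL r1<-Mul1 | r0:1,r1:Mul1,r2:Add2,r3:Mul2
c10: issue ADD r0<-Add3 | r0:Add3,r1:Mul1,r2:Add2,r3:Mul2
c11: stall | r0:Add3,r1:Mul1,r2:Add2,r3:Mul2
c12: CDB Mul2=36; stall | r0:Add3,r1:Mul1,r2:Add2,r3:36
c13: stall | r0:Add3,r1:Mul1,r2:Add2,r3:36
c14: stall | r0:Add3,r1:Mul1,r2:Add2,r3:36
c15: CDB Add1=47; issue SUB r0<-Add1 | r0:Add1,r1:Mul1,r2:Add2,r3:36
c16: CDB Add2=35 | r0:Add1,r1:Mul1,r2:35,r3:36
c17: CDB Mul1=36 | r0:Add1,r1:36,r2:35,r3:36
c18: - | r0:Add1,r1:36,r2:35,r3:36
c19: CDB Add3=70 | r0:Add1,r1:36,r2:35,r3:36
c20: - | r0:Add1,r1:36,r2:35,r3:36

STATUS = VALUE 36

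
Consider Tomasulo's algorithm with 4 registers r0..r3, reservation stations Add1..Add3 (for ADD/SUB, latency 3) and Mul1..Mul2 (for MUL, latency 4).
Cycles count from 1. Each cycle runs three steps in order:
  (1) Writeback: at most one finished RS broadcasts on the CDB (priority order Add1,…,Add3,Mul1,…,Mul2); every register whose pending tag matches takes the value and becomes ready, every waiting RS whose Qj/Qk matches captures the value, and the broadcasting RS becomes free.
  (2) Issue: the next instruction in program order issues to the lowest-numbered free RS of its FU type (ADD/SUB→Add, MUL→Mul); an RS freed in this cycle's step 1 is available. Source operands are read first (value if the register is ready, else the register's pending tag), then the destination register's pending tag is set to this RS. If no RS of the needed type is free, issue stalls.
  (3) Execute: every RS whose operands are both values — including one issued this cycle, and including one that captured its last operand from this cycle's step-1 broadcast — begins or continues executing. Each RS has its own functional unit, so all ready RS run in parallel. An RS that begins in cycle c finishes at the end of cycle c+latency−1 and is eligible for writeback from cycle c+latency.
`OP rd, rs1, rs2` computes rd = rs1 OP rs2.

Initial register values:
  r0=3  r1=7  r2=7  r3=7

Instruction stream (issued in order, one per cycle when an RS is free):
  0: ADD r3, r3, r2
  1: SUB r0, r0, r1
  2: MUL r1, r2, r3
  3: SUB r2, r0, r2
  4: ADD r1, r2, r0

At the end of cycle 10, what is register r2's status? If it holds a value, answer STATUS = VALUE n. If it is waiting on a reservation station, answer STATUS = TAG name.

STATUS = VALUE -11

  c1: issue ADD r3<-Add1  regs: r0:3,r1:7,r2:7,r3:Add1
  c2: issue SUB r0<-Add2  regs: r0:Add2,r1:7,r2:7,r3:Add1
  c3: issue MUL r1<-Mul1  regs: r0:Add2,r1:Mul1,r2:7,r3:Add1
  c4: CDB Add1=14; issue SUB r2<-Add1  regs: r0:Add2,r1:Mul1,r2:Add1,r3:14
  c5: CDB Add2=-4; issue ADD r1<-Add2  regs: r0:-4,r1:Add2,r2:Add1,r3:14
  c6: -  regs: r0:-4,r1:Add2,r2:Add1,r3:14
  c7: -  regs: r0:-4,r1:Add2,r2:Add1,r3:14
  c8: CDB Add1=-11  regs: r0:-4,r1:Add2,r2:-11,r3:14
  c9: CDB Mul1=98  regs: r0:-4,r1:Add2,r2:-11,r3:14
  c10: -  regs: r0:-4,r1:Add2,r2:-11,r3:14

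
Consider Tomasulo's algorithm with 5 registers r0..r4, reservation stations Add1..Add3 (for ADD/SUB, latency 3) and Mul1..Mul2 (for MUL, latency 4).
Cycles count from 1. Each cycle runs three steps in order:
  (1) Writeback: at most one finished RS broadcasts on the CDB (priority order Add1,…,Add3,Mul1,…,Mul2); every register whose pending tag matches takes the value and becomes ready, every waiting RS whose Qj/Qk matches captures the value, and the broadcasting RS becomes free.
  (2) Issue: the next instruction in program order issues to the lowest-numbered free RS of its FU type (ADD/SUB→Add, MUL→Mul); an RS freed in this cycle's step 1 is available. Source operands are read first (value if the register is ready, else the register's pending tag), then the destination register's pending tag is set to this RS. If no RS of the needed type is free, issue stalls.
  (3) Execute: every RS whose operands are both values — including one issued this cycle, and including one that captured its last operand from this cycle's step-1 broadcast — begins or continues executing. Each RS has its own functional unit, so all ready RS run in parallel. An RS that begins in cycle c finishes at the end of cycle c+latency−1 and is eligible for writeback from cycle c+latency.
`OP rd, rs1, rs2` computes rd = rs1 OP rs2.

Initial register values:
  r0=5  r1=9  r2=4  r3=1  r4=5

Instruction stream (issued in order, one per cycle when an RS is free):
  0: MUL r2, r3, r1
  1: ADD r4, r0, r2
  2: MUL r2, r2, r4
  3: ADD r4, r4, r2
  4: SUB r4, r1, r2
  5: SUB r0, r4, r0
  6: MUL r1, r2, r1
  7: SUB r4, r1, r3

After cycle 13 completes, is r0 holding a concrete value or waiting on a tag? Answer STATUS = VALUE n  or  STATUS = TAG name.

cycle 1: issue MUL r2<-Mul1 // r0:5,r1:9,r2:Mul1,r3:1,r4:5
cycle 2: issue ADD r4<-Add1 // r0:5,r1:9,r2:Mul1,r3:1,r4:Add1
cycle 3: issue MUL r2<-Mul2 // r0:5,r1:9,r2:Mul2,r3:1,r4:Add1
cycle 4: issue ADD r4<-Add2 // r0:5,r1:9,r2:Mul2,r3:1,r4:Add2
cycle 5: CDB Mul1=9; issue SUB r4<-Add3 // r0:5,r1:9,r2:Mul2,r3:1,r4:Add3
cycle 6: stall // r0:5,r1:9,r2:Mul2,r3:1,r4:Add3
cycle 7: stall // r0:5,r1:9,r2:Mul2,r3:1,r4:Add3
cycle 8: CDB Add1=14; issue SUB r0<-Add1 // r0:Add1,r1:9,r2:Mul2,r3:1,r4:Add3
cycle 9: issue MUL r1<-Mul1 // r0:Add1,r1:Mul1,r2:Mul2,r3:1,r4:Add3
cycle 10: stall // r0:Add1,r1:Mul1,r2:Mul2,r3:1,r4:Add3
cycle 11: stall // r0:Add1,r1:Mul1,r2:Mul2,r3:1,r4:Add3
cycle 12: CDB Mul2=126; stall // r0:Add1,r1:Mul1,r2:126,r3:1,r4:Add3
cycle 13: stall // r0:Add1,r1:Mul1,r2:126,r3:1,r4:Add3

STATUS = TAG Add1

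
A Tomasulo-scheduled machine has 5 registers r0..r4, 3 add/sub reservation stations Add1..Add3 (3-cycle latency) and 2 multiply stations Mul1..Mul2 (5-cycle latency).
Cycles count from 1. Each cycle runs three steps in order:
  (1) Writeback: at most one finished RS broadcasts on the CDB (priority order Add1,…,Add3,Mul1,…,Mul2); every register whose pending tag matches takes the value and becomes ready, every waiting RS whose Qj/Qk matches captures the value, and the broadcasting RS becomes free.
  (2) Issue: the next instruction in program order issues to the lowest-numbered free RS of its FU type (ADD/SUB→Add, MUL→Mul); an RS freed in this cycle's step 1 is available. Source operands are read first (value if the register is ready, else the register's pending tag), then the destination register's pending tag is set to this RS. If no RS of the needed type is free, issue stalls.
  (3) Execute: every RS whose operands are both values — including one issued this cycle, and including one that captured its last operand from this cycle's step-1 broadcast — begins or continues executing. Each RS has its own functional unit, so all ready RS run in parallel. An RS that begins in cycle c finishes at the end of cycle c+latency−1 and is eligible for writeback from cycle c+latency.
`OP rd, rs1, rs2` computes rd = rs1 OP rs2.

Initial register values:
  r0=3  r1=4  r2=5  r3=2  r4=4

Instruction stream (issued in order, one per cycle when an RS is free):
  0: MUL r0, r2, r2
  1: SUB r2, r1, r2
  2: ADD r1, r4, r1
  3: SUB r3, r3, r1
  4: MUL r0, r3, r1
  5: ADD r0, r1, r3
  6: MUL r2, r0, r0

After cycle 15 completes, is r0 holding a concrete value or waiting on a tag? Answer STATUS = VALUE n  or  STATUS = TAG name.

STATUS = VALUE 2

cycle 1: issue MUL r0<-Mul1 // r0:Mul1,r1:4,r2:5,r3:2,r4:4
cycle 2: issue SUB r2<-Add1 // r0:Mul1,r1:4,r2:Add1,r3:2,r4:4
cycle 3: issue ADD r1<-Add2 // r0:Mul1,r1:Add2,r2:Add1,r3:2,r4:4
cycle 4: issue SUB r3<-Add3 // r0:Mul1,r1:Add2,r2:Add1,r3:Add3,r4:4
cycle 5: CDB Add1=-1; issue MUL r0<-Mul2 // r0:Mul2,r1:Add2,r2:-1,r3:Add3,r4:4
cycle 6: CDB Add2=8; issue ADD r0<-Add1 // r0:Add1,r1:8,r2:-1,r3:Add3,r4:4
cycle 7: CDB Mul1=25; issue MUL r2<-Mul1 // r0:Add1,r1:8,r2:Mul1,r3:Add3,r4:4
cycle 8: - // r0:Add1,r1:8,r2:Mul1,r3:Add3,r4:4
cycle 9: CDB Add3=-6 // r0:Add1,r1:8,r2:Mul1,r3:-6,r4:4
cycle 10: - // r0:Add1,r1:8,r2:Mul1,r3:-6,r4:4
cycle 11: - // r0:Add1,r1:8,r2:Mul1,r3:-6,r4:4
cycle 12: CDB Add1=2 // r0:2,r1:8,r2:Mul1,r3:-6,r4:4
cycle 13: - // r0:2,r1:8,r2:Mul1,r3:-6,r4:4
cycle 14: CDB Mul2=-48 // r0:2,r1:8,r2:Mul1,r3:-6,r4:4
cycle 15: - // r0:2,r1:8,r2:Mul1,r3:-6,r4:4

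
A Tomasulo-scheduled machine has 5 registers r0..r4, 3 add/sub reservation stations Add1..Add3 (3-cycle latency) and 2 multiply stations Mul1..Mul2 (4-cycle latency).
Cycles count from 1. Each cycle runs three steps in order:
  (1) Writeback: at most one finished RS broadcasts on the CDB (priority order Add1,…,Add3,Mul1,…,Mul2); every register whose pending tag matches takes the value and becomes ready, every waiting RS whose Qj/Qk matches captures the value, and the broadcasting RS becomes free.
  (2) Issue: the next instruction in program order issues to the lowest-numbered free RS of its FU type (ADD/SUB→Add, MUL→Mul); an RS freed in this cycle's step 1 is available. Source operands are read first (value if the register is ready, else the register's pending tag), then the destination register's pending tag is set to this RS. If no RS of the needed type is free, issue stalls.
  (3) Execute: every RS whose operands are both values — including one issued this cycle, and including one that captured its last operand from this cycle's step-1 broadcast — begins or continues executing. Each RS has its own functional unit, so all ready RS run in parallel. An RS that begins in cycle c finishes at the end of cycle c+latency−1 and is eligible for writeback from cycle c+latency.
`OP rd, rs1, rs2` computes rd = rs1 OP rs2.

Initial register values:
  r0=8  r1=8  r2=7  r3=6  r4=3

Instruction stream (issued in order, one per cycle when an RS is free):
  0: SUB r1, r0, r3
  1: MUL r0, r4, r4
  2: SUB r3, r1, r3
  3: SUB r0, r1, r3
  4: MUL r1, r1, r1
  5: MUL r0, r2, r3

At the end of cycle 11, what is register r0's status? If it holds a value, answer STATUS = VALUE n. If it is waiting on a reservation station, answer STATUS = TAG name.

c1: issue SUB r1<-Add1 | r0:8,r1:Add1,r2:7,r3:6,r4:3
c2: issue MUL r0<-Mul1 | r0:Mul1,r1:Add1,r2:7,r3:6,r4:3
c3: issue SUB r3<-Add2 | r0:Mul1,r1:Add1,r2:7,r3:Add2,r4:3
c4: CDB Add1=2; issue SUB r0<-Add1 | r0:Add1,r1:2,r2:7,r3:Add2,r4:3
c5: issue MUL r1<-Mul2 | r0:Add1,r1:Mul2,r2:7,r3:Add2,r4:3
c6: CDB Mul1=9; issue MUL r0<-Mul1 | r0:Mul1,r1:Mul2,r2:7,r3:Add2,r4:3
c7: CDB Add2=-4 | r0:Mul1,r1:Mul2,r2:7,r3:-4,r4:3
c8: - | r0:Mul1,r1:Mul2,r2:7,r3:-4,r4:3
c9: CDB Mul2=4 | r0:Mul1,r1:4,r2:7,r3:-4,r4:3
c10: CDB Add1=6 | r0:Mul1,r1:4,r2:7,r3:-4,r4:3
c11: CDB Mul1=-28 | r0:-28,r1:4,r2:7,r3:-4,r4:3

STATUS = VALUE -28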